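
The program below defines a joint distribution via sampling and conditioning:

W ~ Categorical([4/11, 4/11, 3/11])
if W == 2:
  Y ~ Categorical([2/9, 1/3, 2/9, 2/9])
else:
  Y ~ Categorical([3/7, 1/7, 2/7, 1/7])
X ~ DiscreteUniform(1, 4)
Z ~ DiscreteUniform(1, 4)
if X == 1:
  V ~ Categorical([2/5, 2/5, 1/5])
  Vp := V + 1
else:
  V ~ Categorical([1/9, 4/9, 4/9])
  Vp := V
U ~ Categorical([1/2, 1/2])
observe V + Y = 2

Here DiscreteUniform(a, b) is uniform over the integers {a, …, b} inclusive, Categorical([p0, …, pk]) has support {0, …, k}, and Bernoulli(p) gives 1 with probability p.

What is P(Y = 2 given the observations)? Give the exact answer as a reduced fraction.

P(Y = 2 | obs) = 341/1915

Enumerate traces; 288 have nonzero weight after conditioning:
  (W=0, Y=0, X=1, Z=1, V=2, U=0) weight 3/3080
  (W=0, Y=0, X=1, Z=1, V=2, U=1) weight 3/3080
  (W=0, Y=0, X=1, Z=2, V=2, U=0) weight 3/3080
  (W=0, Y=0, X=1, Z=2, V=2, U=1) weight 3/3080
  (W=0, Y=0, X=1, Z=3, V=2, U=0) weight 3/3080
  (W=0, Y=0, X=1, Z=3, V=2, U=1) weight 3/3080
  (W=0, Y=0, X=1, Z=4, V=2, U=0) weight 3/3080
  (W=0, Y=0, X=1, Z=4, V=2, U=1) weight 3/3080
  (W=0, Y=1, X=1, Z=1, V=1, U=0) weight 1/1540
  (W=0, Y=2, X=1, Z=1, V=0, U=0) weight 1/770
  … 278 more
Group by Y:
  weight(Y=0) = 989/6930
  weight(Y=1) = 13/154
  weight(Y=2) = 31/630
Total weight = 989/6930 + 13/154 + 31/630 = 383/1386
P(Y=0 | obs) = 989/6930 / 383/1386 = 989/1915
P(Y=1 | obs) = 13/154 / 383/1386 = 117/383
P(Y=2 | obs) = 31/630 / 383/1386 = 341/1915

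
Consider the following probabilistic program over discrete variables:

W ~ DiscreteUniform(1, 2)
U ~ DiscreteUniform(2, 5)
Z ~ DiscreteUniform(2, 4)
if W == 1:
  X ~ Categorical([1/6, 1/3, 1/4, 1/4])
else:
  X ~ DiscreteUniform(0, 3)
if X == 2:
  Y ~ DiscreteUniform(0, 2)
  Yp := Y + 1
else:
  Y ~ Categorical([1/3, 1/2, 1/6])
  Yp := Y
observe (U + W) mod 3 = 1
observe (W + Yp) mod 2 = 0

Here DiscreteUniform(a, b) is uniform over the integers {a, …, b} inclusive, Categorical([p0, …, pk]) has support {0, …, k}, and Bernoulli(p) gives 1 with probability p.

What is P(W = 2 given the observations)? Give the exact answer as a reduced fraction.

Enumerate traces; 57 have nonzero weight after conditioning:
  (W=1, U=3, Z=2, X=0, Y=1) weight 1/288
  (W=1, U=3, Z=2, X=1, Y=1) weight 1/144
  (W=1, U=3, Z=2, X=2, Y=0) weight 1/288
  (W=1, U=3, Z=2, X=2, Y=2) weight 1/288
  (W=1, U=3, Z=2, X=3, Y=1) weight 1/192
  (W=1, U=3, Z=3, X=0, Y=1) weight 1/288
  (W=1, U=3, Z=3, X=1, Y=1) weight 1/144
  (W=1, U=3, Z=3, X=2, Y=0) weight 1/288
  (W=2, U=2, Z=2, X=0, Y=0) weight 1/288
  … 48 more
Group by W:
  weight(W=1) = 13/192
  weight(W=2) = 11/96
Total weight = 13/192 + 11/96 = 35/192
P(W=1 | obs) = 13/192 / 35/192 = 13/35
P(W=2 | obs) = 11/96 / 35/192 = 22/35

P(W = 2 | obs) = 22/35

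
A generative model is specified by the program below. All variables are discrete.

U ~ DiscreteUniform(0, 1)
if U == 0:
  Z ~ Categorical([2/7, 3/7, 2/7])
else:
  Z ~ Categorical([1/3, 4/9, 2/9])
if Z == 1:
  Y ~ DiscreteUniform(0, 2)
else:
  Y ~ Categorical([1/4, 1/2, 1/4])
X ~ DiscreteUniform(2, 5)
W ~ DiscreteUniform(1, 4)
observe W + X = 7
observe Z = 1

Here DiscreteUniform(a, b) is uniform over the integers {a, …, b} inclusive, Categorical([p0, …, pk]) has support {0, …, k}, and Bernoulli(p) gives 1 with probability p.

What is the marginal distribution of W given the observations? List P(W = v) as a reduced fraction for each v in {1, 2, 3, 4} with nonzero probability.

Enumerate traces; 18 have nonzero weight after conditioning:
  (U=0, Z=1, Y=0, X=3, W=4) weight 1/224
  (U=0, Z=1, Y=0, X=4, W=3) weight 1/224
  (U=0, Z=1, Y=0, X=5, W=2) weight 1/224
  (U=0, Z=1, Y=1, X=3, W=4) weight 1/224
  (U=0, Z=1, Y=1, X=4, W=3) weight 1/224
  (U=0, Z=1, Y=1, X=5, W=2) weight 1/224
  (U=0, Z=1, Y=2, X=3, W=4) weight 1/224
  (U=0, Z=1, Y=2, X=4, W=3) weight 1/224
  … 10 more
Group by W:
  weight(W=2) = 55/2016
  weight(W=3) = 55/2016
  weight(W=4) = 55/2016
Total weight = 55/2016 + 55/2016 + 55/2016 = 55/672
P(W=2 | obs) = 55/2016 / 55/672 = 1/3
P(W=3 | obs) = 55/2016 / 55/672 = 1/3
P(W=4 | obs) = 55/2016 / 55/672 = 1/3

P(W=2) = 1/3, P(W=3) = 1/3, P(W=4) = 1/3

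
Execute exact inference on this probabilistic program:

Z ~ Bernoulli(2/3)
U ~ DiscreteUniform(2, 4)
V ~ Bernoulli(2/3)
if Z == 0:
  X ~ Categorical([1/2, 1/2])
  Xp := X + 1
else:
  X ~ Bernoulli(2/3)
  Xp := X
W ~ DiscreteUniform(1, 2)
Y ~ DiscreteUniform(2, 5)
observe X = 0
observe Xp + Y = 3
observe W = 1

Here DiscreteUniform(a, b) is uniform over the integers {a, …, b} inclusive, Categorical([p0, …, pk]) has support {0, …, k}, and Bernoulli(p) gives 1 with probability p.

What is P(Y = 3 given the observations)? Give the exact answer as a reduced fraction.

P(Y = 3 | obs) = 4/7

Enumerate traces; 12 have nonzero weight after conditioning:
  (Z=0, U=2, V=0, X=0, W=1, Y=2) weight 1/432
  (Z=0, U=2, V=1, X=0, W=1, Y=2) weight 1/216
  (Z=0, U=3, V=0, X=0, W=1, Y=2) weight 1/432
  (Z=0, U=3, V=1, X=0, W=1, Y=2) weight 1/216
  (Z=0, U=4, V=0, X=0, W=1, Y=2) weight 1/432
  (Z=0, U=4, V=1, X=0, W=1, Y=2) weight 1/216
  (Z=1, U=2, V=0, X=0, W=1, Y=3) weight 1/324
  (Z=1, U=2, V=1, X=0, W=1, Y=3) weight 1/162
  … 4 more
Group by Y:
  weight(Y=2) = 1/48
  weight(Y=3) = 1/36
Total weight = 1/48 + 1/36 = 7/144
P(Y=2 | obs) = 1/48 / 7/144 = 3/7
P(Y=3 | obs) = 1/36 / 7/144 = 4/7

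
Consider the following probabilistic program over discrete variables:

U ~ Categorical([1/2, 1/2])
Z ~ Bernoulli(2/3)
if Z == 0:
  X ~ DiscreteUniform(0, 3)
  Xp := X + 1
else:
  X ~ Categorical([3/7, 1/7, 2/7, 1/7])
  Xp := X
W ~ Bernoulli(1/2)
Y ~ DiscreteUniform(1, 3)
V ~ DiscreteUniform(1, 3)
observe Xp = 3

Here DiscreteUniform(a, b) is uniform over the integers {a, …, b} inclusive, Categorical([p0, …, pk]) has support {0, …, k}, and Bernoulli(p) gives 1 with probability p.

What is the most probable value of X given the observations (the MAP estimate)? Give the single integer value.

Enumerate traces; 72 have nonzero weight after conditioning:
  (U=0, Z=0, X=2, W=0, Y=1, V=1) weight 1/432
  (U=0, Z=0, X=2, W=0, Y=1, V=2) weight 1/432
  (U=0, Z=0, X=2, W=0, Y=1, V=3) weight 1/432
  (U=0, Z=0, X=2, W=0, Y=2, V=1) weight 1/432
  (U=0, Z=0, X=2, W=0, Y=2, V=2) weight 1/432
  (U=0, Z=0, X=2, W=0, Y=2, V=3) weight 1/432
  (U=0, Z=0, X=2, W=0, Y=3, V=1) weight 1/432
  (U=0, Z=0, X=2, W=0, Y=3, V=2) weight 1/432
  (U=0, Z=1, X=3, W=0, Y=1, V=1) weight 1/378
  … 63 more
Group by X:
  weight(X=2) = 1/12
  weight(X=3) = 2/21
Total weight = 1/12 + 2/21 = 5/28
P(X=2 | obs) = 1/12 / 5/28 = 7/15
P(X=3 | obs) = 2/21 / 5/28 = 8/15
argmax = 3

argmax_v P(X = v | obs) = 3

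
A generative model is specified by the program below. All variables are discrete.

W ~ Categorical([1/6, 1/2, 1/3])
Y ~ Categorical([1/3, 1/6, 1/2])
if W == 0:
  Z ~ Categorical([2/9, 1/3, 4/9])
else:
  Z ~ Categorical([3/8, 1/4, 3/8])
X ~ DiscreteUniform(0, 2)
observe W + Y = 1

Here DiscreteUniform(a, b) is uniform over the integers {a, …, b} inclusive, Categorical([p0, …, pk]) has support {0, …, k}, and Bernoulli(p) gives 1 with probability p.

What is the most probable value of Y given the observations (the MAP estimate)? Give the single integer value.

Enumerate traces; 18 have nonzero weight after conditioning:
  (W=0, Y=1, Z=0, X=0) weight 1/486
  (W=0, Y=1, Z=0, X=1) weight 1/486
  (W=0, Y=1, Z=0, X=2) weight 1/486
  (W=0, Y=1, Z=1, X=0) weight 1/324
  (W=0, Y=1, Z=1, X=1) weight 1/324
  (W=0, Y=1, Z=1, X=2) weight 1/324
  (W=0, Y=1, Z=2, X=0) weight 1/243
  (W=0, Y=1, Z=2, X=1) weight 1/243
  (W=1, Y=0, Z=0, X=0) weight 1/48
  … 9 more
Group by Y:
  weight(Y=0) = 1/6
  weight(Y=1) = 1/36
Total weight = 1/6 + 1/36 = 7/36
P(Y=0 | obs) = 1/6 / 7/36 = 6/7
P(Y=1 | obs) = 1/36 / 7/36 = 1/7
argmax = 0

argmax_v P(Y = v | obs) = 0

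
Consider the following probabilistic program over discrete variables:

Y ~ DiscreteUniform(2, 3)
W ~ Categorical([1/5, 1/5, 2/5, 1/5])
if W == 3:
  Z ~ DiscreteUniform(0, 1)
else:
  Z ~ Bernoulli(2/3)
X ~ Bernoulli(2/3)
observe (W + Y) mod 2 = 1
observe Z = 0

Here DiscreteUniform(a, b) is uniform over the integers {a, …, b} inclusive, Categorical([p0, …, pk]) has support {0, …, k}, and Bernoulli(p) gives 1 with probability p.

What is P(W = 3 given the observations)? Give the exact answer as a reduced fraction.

Enumerate traces; 8 have nonzero weight after conditioning:
  (Y=2, W=1, Z=0, X=0) weight 1/90
  (Y=2, W=1, Z=0, X=1) weight 1/45
  (Y=2, W=3, Z=0, X=0) weight 1/60
  (Y=2, W=3, Z=0, X=1) weight 1/30
  (Y=3, W=0, Z=0, X=0) weight 1/90
  (Y=3, W=0, Z=0, X=1) weight 1/45
  (Y=3, W=2, Z=0, X=0) weight 1/45
  (Y=3, W=2, Z=0, X=1) weight 2/45
Group by W:
  weight(W=0) = 1/30
  weight(W=1) = 1/30
  weight(W=2) = 1/15
  weight(W=3) = 1/20
Total weight = 1/30 + 1/30 + 1/15 + 1/20 = 11/60
P(W=0 | obs) = 1/30 / 11/60 = 2/11
P(W=1 | obs) = 1/30 / 11/60 = 2/11
P(W=2 | obs) = 1/15 / 11/60 = 4/11
P(W=3 | obs) = 1/20 / 11/60 = 3/11

P(W = 3 | obs) = 3/11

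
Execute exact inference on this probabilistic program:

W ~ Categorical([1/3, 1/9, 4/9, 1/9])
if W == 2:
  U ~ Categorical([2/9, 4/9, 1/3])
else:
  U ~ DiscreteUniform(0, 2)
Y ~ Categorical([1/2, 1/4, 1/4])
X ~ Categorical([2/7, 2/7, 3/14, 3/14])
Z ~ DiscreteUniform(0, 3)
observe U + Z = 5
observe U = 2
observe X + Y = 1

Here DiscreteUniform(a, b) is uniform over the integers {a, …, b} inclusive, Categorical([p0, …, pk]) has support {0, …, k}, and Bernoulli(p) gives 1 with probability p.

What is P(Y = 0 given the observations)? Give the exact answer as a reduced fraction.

Enumerate traces; 8 have nonzero weight after conditioning:
  (W=0, U=2, Y=0, X=1, Z=3) weight 1/252
  (W=0, U=2, Y=1, X=0, Z=3) weight 1/504
  (W=1, U=2, Y=0, X=1, Z=3) weight 1/756
  (W=1, U=2, Y=1, X=0, Z=3) weight 1/1512
  (W=2, U=2, Y=0, X=1, Z=3) weight 1/189
  (W=2, U=2, Y=1, X=0, Z=3) weight 1/378
  (W=3, U=2, Y=0, X=1, Z=3) weight 1/756
  (W=3, U=2, Y=1, X=0, Z=3) weight 1/1512
Group by Y:
  weight(Y=0) = 1/84
  weight(Y=1) = 1/168
Total weight = 1/84 + 1/168 = 1/56
P(Y=0 | obs) = 1/84 / 1/56 = 2/3
P(Y=1 | obs) = 1/168 / 1/56 = 1/3

P(Y = 0 | obs) = 2/3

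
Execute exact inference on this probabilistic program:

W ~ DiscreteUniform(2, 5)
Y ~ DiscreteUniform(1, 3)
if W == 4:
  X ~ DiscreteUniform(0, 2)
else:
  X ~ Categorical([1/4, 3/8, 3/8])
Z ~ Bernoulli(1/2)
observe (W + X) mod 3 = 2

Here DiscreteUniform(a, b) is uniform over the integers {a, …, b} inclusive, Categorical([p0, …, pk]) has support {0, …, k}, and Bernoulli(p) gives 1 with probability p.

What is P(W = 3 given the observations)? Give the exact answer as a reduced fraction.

P(W = 3 | obs) = 9/29

Enumerate traces; 24 have nonzero weight after conditioning:
  (W=2, Y=1, X=0, Z=0) weight 1/96
  (W=2, Y=1, X=0, Z=1) weight 1/96
  (W=2, Y=2, X=0, Z=0) weight 1/96
  (W=2, Y=2, X=0, Z=1) weight 1/96
  (W=2, Y=3, X=0, Z=0) weight 1/96
  (W=2, Y=3, X=0, Z=1) weight 1/96
  (W=3, Y=1, X=2, Z=0) weight 1/64
  (W=3, Y=1, X=2, Z=1) weight 1/64
  (W=4, Y=1, X=1, Z=0) weight 1/72
  (W=5, Y=1, X=0, Z=0) weight 1/96
  … 14 more
Group by W:
  weight(W=2) = 1/16
  weight(W=3) = 3/32
  weight(W=4) = 1/12
  weight(W=5) = 1/16
Total weight = 1/16 + 3/32 + 1/12 + 1/16 = 29/96
P(W=2 | obs) = 1/16 / 29/96 = 6/29
P(W=3 | obs) = 3/32 / 29/96 = 9/29
P(W=4 | obs) = 1/12 / 29/96 = 8/29
P(W=5 | obs) = 1/16 / 29/96 = 6/29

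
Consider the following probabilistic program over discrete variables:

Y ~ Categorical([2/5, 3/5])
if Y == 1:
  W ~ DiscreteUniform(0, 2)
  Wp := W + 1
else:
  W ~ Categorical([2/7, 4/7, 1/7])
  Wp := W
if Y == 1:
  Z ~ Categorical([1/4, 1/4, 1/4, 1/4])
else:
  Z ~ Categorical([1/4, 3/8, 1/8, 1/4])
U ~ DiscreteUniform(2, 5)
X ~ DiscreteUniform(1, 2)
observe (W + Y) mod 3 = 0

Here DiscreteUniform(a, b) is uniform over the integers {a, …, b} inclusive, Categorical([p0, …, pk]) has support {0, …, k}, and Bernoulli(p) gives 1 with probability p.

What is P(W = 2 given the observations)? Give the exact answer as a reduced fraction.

Enumerate traces; 64 have nonzero weight after conditioning:
  (Y=0, W=0, Z=0, U=2, X=1) weight 1/280
  (Y=0, W=0, Z=0, U=2, X=2) weight 1/280
  (Y=0, W=0, Z=0, U=3, X=1) weight 1/280
  (Y=0, W=0, Z=0, U=3, X=2) weight 1/280
  (Y=0, W=0, Z=0, U=4, X=1) weight 1/280
  (Y=0, W=0, Z=0, U=4, X=2) weight 1/280
  (Y=0, W=0, Z=0, U=5, X=1) weight 1/280
  (Y=0, W=0, Z=0, U=5, X=2) weight 1/280
  (Y=1, W=2, Z=0, U=2, X=1) weight 1/160
  … 55 more
Group by W:
  weight(W=0) = 4/35
  weight(W=2) = 1/5
Total weight = 4/35 + 1/5 = 11/35
P(W=0 | obs) = 4/35 / 11/35 = 4/11
P(W=2 | obs) = 1/5 / 11/35 = 7/11

P(W = 2 | obs) = 7/11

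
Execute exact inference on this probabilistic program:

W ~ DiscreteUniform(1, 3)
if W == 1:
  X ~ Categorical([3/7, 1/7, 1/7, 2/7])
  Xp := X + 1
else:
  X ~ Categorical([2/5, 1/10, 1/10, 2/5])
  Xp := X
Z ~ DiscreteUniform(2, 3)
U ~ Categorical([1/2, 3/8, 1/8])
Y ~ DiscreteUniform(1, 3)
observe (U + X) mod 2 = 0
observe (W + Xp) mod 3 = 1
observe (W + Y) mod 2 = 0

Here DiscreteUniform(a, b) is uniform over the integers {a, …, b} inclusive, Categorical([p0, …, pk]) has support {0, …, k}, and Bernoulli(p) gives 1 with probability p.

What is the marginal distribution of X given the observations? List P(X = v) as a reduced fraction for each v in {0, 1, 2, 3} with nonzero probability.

P(X=1) = 14/59, P(X=2) = 45/59

Enumerate traces; 16 have nonzero weight after conditioning:
  (W=1, X=2, Z=2, U=0, Y=1) weight 1/252
  (W=1, X=2, Z=2, U=0, Y=3) weight 1/252
  (W=1, X=2, Z=2, U=2, Y=1) weight 1/1008
  (W=1, X=2, Z=2, U=2, Y=3) weight 1/1008
  (W=1, X=2, Z=3, U=0, Y=1) weight 1/252
  (W=1, X=2, Z=3, U=0, Y=3) weight 1/252
  (W=1, X=2, Z=3, U=2, Y=1) weight 1/1008
  (W=1, X=2, Z=3, U=2, Y=3) weight 1/1008
  (W=3, X=1, Z=2, U=1, Y=1) weight 1/480
  … 7 more
Group by X:
  weight(X=1) = 1/120
  weight(X=2) = 3/112
Total weight = 1/120 + 3/112 = 59/1680
P(X=1 | obs) = 1/120 / 59/1680 = 14/59
P(X=2 | obs) = 3/112 / 59/1680 = 45/59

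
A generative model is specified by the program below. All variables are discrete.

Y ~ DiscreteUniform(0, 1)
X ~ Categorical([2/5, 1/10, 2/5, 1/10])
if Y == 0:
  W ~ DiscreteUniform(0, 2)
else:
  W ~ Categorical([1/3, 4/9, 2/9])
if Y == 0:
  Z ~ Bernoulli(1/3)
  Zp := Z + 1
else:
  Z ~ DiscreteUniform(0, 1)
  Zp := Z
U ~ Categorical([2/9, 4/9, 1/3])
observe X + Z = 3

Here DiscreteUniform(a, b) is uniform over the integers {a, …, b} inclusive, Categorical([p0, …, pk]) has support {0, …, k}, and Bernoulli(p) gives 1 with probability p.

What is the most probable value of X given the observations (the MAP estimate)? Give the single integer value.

argmax_v P(X = v | obs) = 2

Enumerate traces; 36 have nonzero weight after conditioning:
  (Y=0, X=2, W=0, Z=1, U=0) weight 2/405
  (Y=0, X=2, W=0, Z=1, U=1) weight 4/405
  (Y=0, X=2, W=0, Z=1, U=2) weight 1/135
  (Y=0, X=2, W=1, Z=1, U=0) weight 2/405
  (Y=0, X=2, W=1, Z=1, U=1) weight 4/405
  (Y=0, X=2, W=1, Z=1, U=2) weight 1/135
  (Y=0, X=2, W=2, Z=1, U=0) weight 2/405
  (Y=0, X=2, W=2, Z=1, U=1) weight 4/405
  (Y=0, X=3, W=0, Z=0, U=0) weight 1/405
  … 27 more
Group by X:
  weight(X=2) = 1/6
  weight(X=3) = 7/120
Total weight = 1/6 + 7/120 = 9/40
P(X=2 | obs) = 1/6 / 9/40 = 20/27
P(X=3 | obs) = 7/120 / 9/40 = 7/27
argmax = 2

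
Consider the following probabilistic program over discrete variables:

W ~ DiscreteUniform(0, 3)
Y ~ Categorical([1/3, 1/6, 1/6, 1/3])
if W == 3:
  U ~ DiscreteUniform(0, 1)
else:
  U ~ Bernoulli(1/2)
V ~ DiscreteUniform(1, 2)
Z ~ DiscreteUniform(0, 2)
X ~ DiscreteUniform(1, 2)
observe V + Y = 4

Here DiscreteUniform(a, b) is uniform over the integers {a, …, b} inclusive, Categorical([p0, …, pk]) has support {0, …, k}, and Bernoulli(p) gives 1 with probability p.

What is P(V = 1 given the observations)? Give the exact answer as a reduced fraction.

P(V = 1 | obs) = 2/3

Enumerate traces; 96 have nonzero weight after conditioning:
  (W=0, Y=2, U=0, V=2, Z=0, X=1) weight 1/576
  (W=0, Y=2, U=0, V=2, Z=0, X=2) weight 1/576
  (W=0, Y=2, U=0, V=2, Z=1, X=1) weight 1/576
  (W=0, Y=2, U=0, V=2, Z=1, X=2) weight 1/576
  (W=0, Y=2, U=0, V=2, Z=2, X=1) weight 1/576
  (W=0, Y=2, U=0, V=2, Z=2, X=2) weight 1/576
  (W=0, Y=2, U=1, V=2, Z=0, X=1) weight 1/576
  (W=0, Y=2, U=1, V=2, Z=0, X=2) weight 1/576
  (W=0, Y=3, U=0, V=1, Z=0, X=1) weight 1/288
  … 87 more
Group by V:
  weight(V=1) = 1/6
  weight(V=2) = 1/12
Total weight = 1/6 + 1/12 = 1/4
P(V=1 | obs) = 1/6 / 1/4 = 2/3
P(V=2 | obs) = 1/12 / 1/4 = 1/3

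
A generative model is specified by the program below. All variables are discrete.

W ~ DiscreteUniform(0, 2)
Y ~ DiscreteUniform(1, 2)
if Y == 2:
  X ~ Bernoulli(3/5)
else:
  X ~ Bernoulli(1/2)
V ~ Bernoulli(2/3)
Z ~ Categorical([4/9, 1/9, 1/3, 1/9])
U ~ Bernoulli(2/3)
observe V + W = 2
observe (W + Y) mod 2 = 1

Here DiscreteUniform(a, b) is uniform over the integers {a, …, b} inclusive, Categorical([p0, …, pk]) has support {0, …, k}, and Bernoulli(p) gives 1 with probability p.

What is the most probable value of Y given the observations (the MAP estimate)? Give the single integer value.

argmax_v P(Y = v | obs) = 2

Enumerate traces; 32 have nonzero weight after conditioning:
  (W=1, Y=2, X=0, V=1, Z=0, U=0) weight 8/1215
  (W=1, Y=2, X=0, V=1, Z=0, U=1) weight 16/1215
  (W=1, Y=2, X=0, V=1, Z=1, U=0) weight 2/1215
  (W=1, Y=2, X=0, V=1, Z=1, U=1) weight 4/1215
  (W=1, Y=2, X=0, V=1, Z=2, U=0) weight 2/405
  (W=1, Y=2, X=0, V=1, Z=2, U=1) weight 4/405
  (W=1, Y=2, X=0, V=1, Z=3, U=0) weight 2/1215
  (W=1, Y=2, X=0, V=1, Z=3, U=1) weight 4/1215
  (W=2, Y=1, X=0, V=0, Z=0, U=0) weight 1/243
  … 23 more
Group by Y:
  weight(Y=1) = 1/18
  weight(Y=2) = 1/9
Total weight = 1/18 + 1/9 = 1/6
P(Y=1 | obs) = 1/18 / 1/6 = 1/3
P(Y=2 | obs) = 1/9 / 1/6 = 2/3
argmax = 2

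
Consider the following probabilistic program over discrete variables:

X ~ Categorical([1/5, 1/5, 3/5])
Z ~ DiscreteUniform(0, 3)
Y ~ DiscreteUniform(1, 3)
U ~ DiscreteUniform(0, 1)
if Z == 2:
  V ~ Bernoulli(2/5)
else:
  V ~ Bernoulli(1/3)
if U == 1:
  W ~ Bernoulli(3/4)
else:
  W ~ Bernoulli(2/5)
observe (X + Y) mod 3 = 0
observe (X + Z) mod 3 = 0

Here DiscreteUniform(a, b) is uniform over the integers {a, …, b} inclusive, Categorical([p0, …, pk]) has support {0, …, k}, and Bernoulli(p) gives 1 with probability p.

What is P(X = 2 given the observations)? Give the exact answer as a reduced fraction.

Enumerate traces; 32 have nonzero weight after conditioning:
  (X=0, Z=0, Y=3, U=0, V=0, W=0) weight 1/300
  (X=0, Z=0, Y=3, U=0, V=0, W=1) weight 1/450
  (X=0, Z=0, Y=3, U=0, V=1, W=0) weight 1/600
  (X=0, Z=0, Y=3, U=0, V=1, W=1) weight 1/900
  (X=0, Z=0, Y=3, U=1, V=0, W=0) weight 1/720
  (X=0, Z=0, Y=3, U=1, V=0, W=1) weight 1/240
  (X=0, Z=0, Y=3, U=1, V=1, W=0) weight 1/1440
  (X=0, Z=0, Y=3, U=1, V=1, W=1) weight 1/480
  (X=1, Z=2, Y=2, U=0, V=0, W=0) weight 3/1000
  (X=2, Z=1, Y=1, U=0, V=0, W=0) weight 1/100
  … 22 more
Group by X:
  weight(X=0) = 1/30
  weight(X=1) = 1/60
  weight(X=2) = 1/20
Total weight = 1/30 + 1/60 + 1/20 = 1/10
P(X=0 | obs) = 1/30 / 1/10 = 1/3
P(X=1 | obs) = 1/60 / 1/10 = 1/6
P(X=2 | obs) = 1/20 / 1/10 = 1/2

P(X = 2 | obs) = 1/2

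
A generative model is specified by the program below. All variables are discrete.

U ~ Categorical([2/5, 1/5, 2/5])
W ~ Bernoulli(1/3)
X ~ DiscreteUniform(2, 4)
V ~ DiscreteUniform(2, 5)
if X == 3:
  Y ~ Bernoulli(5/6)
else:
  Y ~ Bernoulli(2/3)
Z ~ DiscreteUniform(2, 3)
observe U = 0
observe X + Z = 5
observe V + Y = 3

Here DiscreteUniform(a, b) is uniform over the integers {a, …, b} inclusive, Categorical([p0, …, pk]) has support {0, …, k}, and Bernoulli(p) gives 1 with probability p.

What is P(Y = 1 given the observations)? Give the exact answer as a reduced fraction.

P(Y = 1 | obs) = 3/4

Enumerate traces; 8 have nonzero weight after conditioning:
  (U=0, W=0, X=2, V=2, Y=1, Z=3) weight 1/135
  (U=0, W=0, X=2, V=3, Y=0, Z=3) weight 1/270
  (U=0, W=0, X=3, V=2, Y=1, Z=2) weight 1/108
  (U=0, W=0, X=3, V=3, Y=0, Z=2) weight 1/540
  (U=0, W=1, X=2, V=2, Y=1, Z=3) weight 1/270
  (U=0, W=1, X=2, V=3, Y=0, Z=3) weight 1/540
  (U=0, W=1, X=3, V=2, Y=1, Z=2) weight 1/216
  (U=0, W=1, X=3, V=3, Y=0, Z=2) weight 1/1080
Group by Y:
  weight(Y=0) = 1/120
  weight(Y=1) = 1/40
Total weight = 1/120 + 1/40 = 1/30
P(Y=0 | obs) = 1/120 / 1/30 = 1/4
P(Y=1 | obs) = 1/40 / 1/30 = 3/4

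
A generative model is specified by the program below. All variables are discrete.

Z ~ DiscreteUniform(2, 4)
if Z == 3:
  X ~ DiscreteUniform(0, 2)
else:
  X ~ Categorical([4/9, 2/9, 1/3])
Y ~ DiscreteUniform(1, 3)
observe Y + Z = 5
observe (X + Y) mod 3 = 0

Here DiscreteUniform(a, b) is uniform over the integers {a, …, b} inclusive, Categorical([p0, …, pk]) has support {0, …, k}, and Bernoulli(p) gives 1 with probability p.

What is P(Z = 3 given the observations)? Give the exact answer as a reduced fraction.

Enumerate traces; 3 have nonzero weight after conditioning:
  (Z=2, X=0, Y=3) weight 4/81
  (Z=3, X=1, Y=2) weight 1/27
  (Z=4, X=2, Y=1) weight 1/27
Group by Z:
  weight(Z=2) = 4/81
  weight(Z=3) = 1/27
  weight(Z=4) = 1/27
Total weight = 4/81 + 1/27 + 1/27 = 10/81
P(Z=2 | obs) = 4/81 / 10/81 = 2/5
P(Z=3 | obs) = 1/27 / 10/81 = 3/10
P(Z=4 | obs) = 1/27 / 10/81 = 3/10

P(Z = 3 | obs) = 3/10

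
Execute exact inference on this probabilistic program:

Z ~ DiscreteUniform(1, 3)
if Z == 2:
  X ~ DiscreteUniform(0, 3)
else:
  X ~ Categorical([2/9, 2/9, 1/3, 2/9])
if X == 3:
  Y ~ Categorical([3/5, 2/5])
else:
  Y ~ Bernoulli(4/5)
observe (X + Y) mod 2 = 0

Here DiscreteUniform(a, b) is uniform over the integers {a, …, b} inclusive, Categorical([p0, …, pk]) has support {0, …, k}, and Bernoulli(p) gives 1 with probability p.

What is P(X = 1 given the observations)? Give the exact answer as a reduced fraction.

Enumerate traces; 12 have nonzero weight after conditioning:
  (Z=1, X=0, Y=0) weight 2/135
  (Z=1, X=1, Y=1) weight 8/135
  (Z=1, X=2, Y=0) weight 1/45
  (Z=1, X=3, Y=1) weight 4/135
  (Z=2, X=0, Y=0) weight 1/60
  (Z=2, X=1, Y=1) weight 1/15
  (Z=2, X=2, Y=0) weight 1/60
  (Z=2, X=3, Y=1) weight 1/30
  … 4 more
Group by X:
  weight(X=0) = 5/108
  weight(X=1) = 5/27
  weight(X=2) = 11/180
  weight(X=3) = 5/54
Total weight = 5/108 + 5/27 + 11/180 + 5/54 = 52/135
P(X=0 | obs) = 5/108 / 52/135 = 25/208
P(X=1 | obs) = 5/27 / 52/135 = 25/52
P(X=2 | obs) = 11/180 / 52/135 = 33/208
P(X=3 | obs) = 5/54 / 52/135 = 25/104

P(X = 1 | obs) = 25/52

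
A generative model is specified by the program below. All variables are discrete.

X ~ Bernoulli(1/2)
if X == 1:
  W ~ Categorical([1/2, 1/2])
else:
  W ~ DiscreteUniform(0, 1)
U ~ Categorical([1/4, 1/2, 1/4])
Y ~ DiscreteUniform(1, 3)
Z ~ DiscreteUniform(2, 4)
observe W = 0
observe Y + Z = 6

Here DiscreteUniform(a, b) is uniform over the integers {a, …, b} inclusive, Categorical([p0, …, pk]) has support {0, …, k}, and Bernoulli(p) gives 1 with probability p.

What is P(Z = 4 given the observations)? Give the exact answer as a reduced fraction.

Enumerate traces; 12 have nonzero weight after conditioning:
  (X=0, W=0, U=0, Y=2, Z=4) weight 1/144
  (X=0, W=0, U=0, Y=3, Z=3) weight 1/144
  (X=0, W=0, U=1, Y=2, Z=4) weight 1/72
  (X=0, W=0, U=1, Y=3, Z=3) weight 1/72
  (X=0, W=0, U=2, Y=2, Z=4) weight 1/144
  (X=0, W=0, U=2, Y=3, Z=3) weight 1/144
  (X=1, W=0, U=0, Y=2, Z=4) weight 1/144
  (X=1, W=0, U=0, Y=3, Z=3) weight 1/144
  … 4 more
Group by Z:
  weight(Z=3) = 1/18
  weight(Z=4) = 1/18
Total weight = 1/18 + 1/18 = 1/9
P(Z=3 | obs) = 1/18 / 1/9 = 1/2
P(Z=4 | obs) = 1/18 / 1/9 = 1/2

P(Z = 4 | obs) = 1/2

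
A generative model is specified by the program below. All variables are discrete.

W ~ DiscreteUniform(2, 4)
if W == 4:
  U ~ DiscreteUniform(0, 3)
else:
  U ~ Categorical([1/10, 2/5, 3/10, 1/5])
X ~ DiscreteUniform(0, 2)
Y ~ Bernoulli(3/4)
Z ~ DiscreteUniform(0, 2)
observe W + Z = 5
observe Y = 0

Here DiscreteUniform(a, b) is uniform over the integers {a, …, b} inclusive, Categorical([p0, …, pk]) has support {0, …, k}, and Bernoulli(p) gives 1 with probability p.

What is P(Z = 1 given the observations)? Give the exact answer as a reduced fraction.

Enumerate traces; 24 have nonzero weight after conditioning:
  (W=3, U=0, X=0, Y=0, Z=2) weight 1/1080
  (W=3, U=0, X=1, Y=0, Z=2) weight 1/1080
  (W=3, U=0, X=2, Y=0, Z=2) weight 1/1080
  (W=3, U=1, X=0, Y=0, Z=2) weight 1/270
  (W=3, U=1, X=1, Y=0, Z=2) weight 1/270
  (W=3, U=1, X=2, Y=0, Z=2) weight 1/270
  (W=3, U=2, X=0, Y=0, Z=2) weight 1/360
  (W=3, U=2, X=1, Y=0, Z=2) weight 1/360
  (W=4, U=0, X=0, Y=0, Z=1) weight 1/432
  … 15 more
Group by Z:
  weight(Z=1) = 1/36
  weight(Z=2) = 1/36
Total weight = 1/36 + 1/36 = 1/18
P(Z=1 | obs) = 1/36 / 1/18 = 1/2
P(Z=2 | obs) = 1/36 / 1/18 = 1/2

P(Z = 1 | obs) = 1/2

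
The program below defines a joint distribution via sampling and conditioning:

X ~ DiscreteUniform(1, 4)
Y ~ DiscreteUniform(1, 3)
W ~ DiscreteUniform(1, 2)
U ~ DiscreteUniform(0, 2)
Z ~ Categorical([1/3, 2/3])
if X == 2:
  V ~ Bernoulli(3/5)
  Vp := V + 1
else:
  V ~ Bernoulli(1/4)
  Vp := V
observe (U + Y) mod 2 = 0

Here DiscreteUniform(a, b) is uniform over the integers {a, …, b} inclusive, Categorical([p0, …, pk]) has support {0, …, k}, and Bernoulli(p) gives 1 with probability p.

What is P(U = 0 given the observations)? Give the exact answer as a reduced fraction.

P(U = 0 | obs) = 1/4

Enumerate traces; 128 have nonzero weight after conditioning:
  (X=1, Y=1, W=1, U=1, Z=0, V=0) weight 1/288
  (X=1, Y=1, W=1, U=1, Z=0, V=1) weight 1/864
  (X=1, Y=1, W=1, U=1, Z=1, V=0) weight 1/144
  (X=1, Y=1, W=1, U=1, Z=1, V=1) weight 1/432
  (X=1, Y=1, W=2, U=1, Z=0, V=0) weight 1/288
  (X=1, Y=1, W=2, U=1, Z=0, V=1) weight 1/864
  (X=1, Y=1, W=2, U=1, Z=1, V=0) weight 1/144
  (X=1, Y=1, W=2, U=1, Z=1, V=1) weight 1/432
  (X=1, Y=2, W=1, U=0, Z=0, V=0) weight 1/288
  (X=1, Y=2, W=1, U=2, Z=0, V=0) weight 1/288
  … 118 more
Group by U:
  weight(U=0) = 1/9
  weight(U=1) = 2/9
  weight(U=2) = 1/9
Total weight = 1/9 + 2/9 + 1/9 = 4/9
P(U=0 | obs) = 1/9 / 4/9 = 1/4
P(U=1 | obs) = 2/9 / 4/9 = 1/2
P(U=2 | obs) = 1/9 / 4/9 = 1/4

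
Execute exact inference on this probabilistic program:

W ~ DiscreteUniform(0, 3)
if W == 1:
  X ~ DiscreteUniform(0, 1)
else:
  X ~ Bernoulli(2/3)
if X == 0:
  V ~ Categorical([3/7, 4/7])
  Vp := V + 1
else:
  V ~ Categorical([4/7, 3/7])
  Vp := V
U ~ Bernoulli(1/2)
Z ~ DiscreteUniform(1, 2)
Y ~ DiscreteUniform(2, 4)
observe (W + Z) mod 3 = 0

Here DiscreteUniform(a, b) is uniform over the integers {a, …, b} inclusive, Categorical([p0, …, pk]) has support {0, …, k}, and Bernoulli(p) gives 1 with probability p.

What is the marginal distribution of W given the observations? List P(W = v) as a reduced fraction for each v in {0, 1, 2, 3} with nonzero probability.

P(W=1) = 1/2, P(W=2) = 1/2

Enumerate traces; 48 have nonzero weight after conditioning:
  (W=1, X=0, V=0, U=0, Z=2, Y=2) weight 1/224
  (W=1, X=0, V=0, U=0, Z=2, Y=3) weight 1/224
  (W=1, X=0, V=0, U=0, Z=2, Y=4) weight 1/224
  (W=1, X=0, V=0, U=1, Z=2, Y=2) weight 1/224
  (W=1, X=0, V=0, U=1, Z=2, Y=3) weight 1/224
  (W=1, X=0, V=0, U=1, Z=2, Y=4) weight 1/224
  (W=1, X=0, V=1, U=0, Z=2, Y=2) weight 1/168
  (W=1, X=0, V=1, U=0, Z=2, Y=3) weight 1/168
  (W=2, X=0, V=0, U=0, Z=1, Y=2) weight 1/336
  … 39 more
Group by W:
  weight(W=1) = 1/8
  weight(W=2) = 1/8
Total weight = 1/8 + 1/8 = 1/4
P(W=1 | obs) = 1/8 / 1/4 = 1/2
P(W=2 | obs) = 1/8 / 1/4 = 1/2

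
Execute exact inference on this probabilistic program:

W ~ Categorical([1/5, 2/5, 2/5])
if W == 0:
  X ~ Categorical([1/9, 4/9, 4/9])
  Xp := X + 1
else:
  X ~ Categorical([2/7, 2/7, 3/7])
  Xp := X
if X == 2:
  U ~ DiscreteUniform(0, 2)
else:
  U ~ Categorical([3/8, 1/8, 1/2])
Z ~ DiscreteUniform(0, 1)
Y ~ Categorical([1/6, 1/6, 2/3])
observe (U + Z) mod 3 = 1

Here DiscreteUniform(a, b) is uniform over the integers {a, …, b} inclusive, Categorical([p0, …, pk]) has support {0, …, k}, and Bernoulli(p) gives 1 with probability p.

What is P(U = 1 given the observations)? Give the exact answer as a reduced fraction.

Enumerate traces; 54 have nonzero weight after conditioning:
  (W=0, X=0, U=0, Z=1, Y=0) weight 1/1440
  (W=0, X=0, U=0, Z=1, Y=1) weight 1/1440
  (W=0, X=0, U=0, Z=1, Y=2) weight 1/360
  (W=0, X=0, U=1, Z=0, Y=0) weight 1/4320
  (W=0, X=0, U=1, Z=0, Y=1) weight 1/4320
  (W=0, X=0, U=1, Z=0, Y=2) weight 1/1080
  (W=0, X=1, U=0, Z=1, Y=0) weight 1/360
  (W=0, X=1, U=0, Z=1, Y=1) weight 1/360
  … 46 more
Group by U:
  weight(U=0) = 2699/15120
  weight(U=1) = 325/3024
Total weight = 2699/15120 + 325/3024 = 1081/3780
P(U=0 | obs) = 2699/15120 / 1081/3780 = 2699/4324
P(U=1 | obs) = 325/3024 / 1081/3780 = 1625/4324

P(U = 1 | obs) = 1625/4324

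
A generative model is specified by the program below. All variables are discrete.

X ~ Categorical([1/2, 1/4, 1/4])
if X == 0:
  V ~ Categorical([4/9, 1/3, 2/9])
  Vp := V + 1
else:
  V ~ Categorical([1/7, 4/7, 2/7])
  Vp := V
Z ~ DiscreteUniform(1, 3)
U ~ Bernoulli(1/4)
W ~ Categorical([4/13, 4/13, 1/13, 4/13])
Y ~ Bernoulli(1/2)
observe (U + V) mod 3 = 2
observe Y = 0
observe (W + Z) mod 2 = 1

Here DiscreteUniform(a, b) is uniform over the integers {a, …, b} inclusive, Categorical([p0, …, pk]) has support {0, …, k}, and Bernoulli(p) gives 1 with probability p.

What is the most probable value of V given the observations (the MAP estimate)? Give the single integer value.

argmax_v P(V = v | obs) = 2

Enumerate traces; 36 have nonzero weight after conditioning:
  (X=0, V=1, Z=1, U=1, W=0, Y=0) weight 1/468
  (X=0, V=1, Z=1, U=1, W=2, Y=0) weight 1/1872
  (X=0, V=1, Z=2, U=1, W=1, Y=0) weight 1/468
  (X=0, V=1, Z=2, U=1, W=3, Y=0) weight 1/468
  (X=0, V=1, Z=3, U=1, W=0, Y=0) weight 1/468
  (X=0, V=1, Z=3, U=1, W=2, Y=0) weight 1/1872
  (X=0, V=2, Z=1, U=0, W=0, Y=0) weight 1/234
  (X=0, V=2, Z=1, U=0, W=2, Y=0) weight 1/936
  … 28 more
Group by V:
  weight(V=1) = 19/728
  weight(V=2) = 4/91
Total weight = 19/728 + 4/91 = 51/728
P(V=1 | obs) = 19/728 / 51/728 = 19/51
P(V=2 | obs) = 4/91 / 51/728 = 32/51
argmax = 2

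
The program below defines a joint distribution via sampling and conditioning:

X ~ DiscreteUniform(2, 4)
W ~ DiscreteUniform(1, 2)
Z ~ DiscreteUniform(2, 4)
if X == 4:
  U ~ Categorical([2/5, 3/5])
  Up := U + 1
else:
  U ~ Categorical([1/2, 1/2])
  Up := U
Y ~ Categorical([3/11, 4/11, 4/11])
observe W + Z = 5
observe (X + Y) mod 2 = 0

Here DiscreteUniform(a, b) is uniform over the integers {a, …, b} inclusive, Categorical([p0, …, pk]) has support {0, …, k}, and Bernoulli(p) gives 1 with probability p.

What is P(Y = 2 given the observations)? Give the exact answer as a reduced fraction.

P(Y = 2 | obs) = 4/9

Enumerate traces; 20 have nonzero weight after conditioning:
  (X=2, W=1, Z=4, U=0, Y=0) weight 1/132
  (X=2, W=1, Z=4, U=0, Y=2) weight 1/99
  (X=2, W=1, Z=4, U=1, Y=0) weight 1/132
  (X=2, W=1, Z=4, U=1, Y=2) weight 1/99
  (X=2, W=2, Z=3, U=0, Y=0) weight 1/132
  (X=2, W=2, Z=3, U=0, Y=2) weight 1/99
  (X=2, W=2, Z=3, U=1, Y=0) weight 1/132
  (X=2, W=2, Z=3, U=1, Y=2) weight 1/99
  (X=3, W=1, Z=4, U=0, Y=1) weight 1/99
  … 11 more
Group by Y:
  weight(Y=0) = 2/33
  weight(Y=1) = 4/99
  weight(Y=2) = 8/99
Total weight = 2/33 + 4/99 + 8/99 = 2/11
P(Y=0 | obs) = 2/33 / 2/11 = 1/3
P(Y=1 | obs) = 4/99 / 2/11 = 2/9
P(Y=2 | obs) = 8/99 / 2/11 = 4/9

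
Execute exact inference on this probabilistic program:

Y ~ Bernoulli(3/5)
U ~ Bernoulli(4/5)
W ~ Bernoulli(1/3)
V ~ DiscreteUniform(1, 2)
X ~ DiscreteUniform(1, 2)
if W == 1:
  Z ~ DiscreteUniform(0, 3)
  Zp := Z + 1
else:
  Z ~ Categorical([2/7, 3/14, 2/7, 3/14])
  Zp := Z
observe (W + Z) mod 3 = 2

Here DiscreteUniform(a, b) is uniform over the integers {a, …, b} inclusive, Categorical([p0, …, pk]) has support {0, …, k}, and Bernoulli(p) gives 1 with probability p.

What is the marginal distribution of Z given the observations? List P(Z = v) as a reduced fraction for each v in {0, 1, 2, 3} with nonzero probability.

Enumerate traces; 32 have nonzero weight after conditioning:
  (Y=0, U=0, W=0, V=1, X=1, Z=2) weight 2/525
  (Y=0, U=0, W=0, V=1, X=2, Z=2) weight 2/525
  (Y=0, U=0, W=0, V=2, X=1, Z=2) weight 2/525
  (Y=0, U=0, W=0, V=2, X=2, Z=2) weight 2/525
  (Y=0, U=0, W=1, V=1, X=1, Z=1) weight 1/600
  (Y=0, U=0, W=1, V=1, X=2, Z=1) weight 1/600
  (Y=0, U=0, W=1, V=2, X=1, Z=1) weight 1/600
  (Y=0, U=0, W=1, V=2, X=2, Z=1) weight 1/600
  … 24 more
Group by Z:
  weight(Z=1) = 1/12
  weight(Z=2) = 4/21
Total weight = 1/12 + 4/21 = 23/84
P(Z=1 | obs) = 1/12 / 23/84 = 7/23
P(Z=2 | obs) = 4/21 / 23/84 = 16/23

P(Z=1) = 7/23, P(Z=2) = 16/23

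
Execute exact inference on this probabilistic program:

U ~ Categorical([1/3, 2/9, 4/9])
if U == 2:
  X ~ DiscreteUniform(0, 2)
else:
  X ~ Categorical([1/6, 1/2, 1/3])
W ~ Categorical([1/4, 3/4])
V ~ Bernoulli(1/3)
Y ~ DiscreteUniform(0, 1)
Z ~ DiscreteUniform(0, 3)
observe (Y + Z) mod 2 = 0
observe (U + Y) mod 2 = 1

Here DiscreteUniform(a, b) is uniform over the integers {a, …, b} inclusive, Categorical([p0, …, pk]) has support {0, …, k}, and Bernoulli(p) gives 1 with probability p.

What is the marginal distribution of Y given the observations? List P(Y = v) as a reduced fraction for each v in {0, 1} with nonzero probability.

P(Y=0) = 2/9, P(Y=1) = 7/9

Enumerate traces; 72 have nonzero weight after conditioning:
  (U=0, X=0, W=0, V=0, Y=1, Z=1) weight 1/864
  (U=0, X=0, W=0, V=0, Y=1, Z=3) weight 1/864
  (U=0, X=0, W=0, V=1, Y=1, Z=1) weight 1/1728
  (U=0, X=0, W=0, V=1, Y=1, Z=3) weight 1/1728
  (U=0, X=0, W=1, V=0, Y=1, Z=1) weight 1/288
  (U=0, X=0, W=1, V=0, Y=1, Z=3) weight 1/288
  (U=0, X=0, W=1, V=1, Y=1, Z=1) weight 1/576
  (U=0, X=0, W=1, V=1, Y=1, Z=3) weight 1/576
  (U=1, X=0, W=0, V=0, Y=0, Z=0) weight 1/1296
  … 63 more
Group by Y:
  weight(Y=0) = 1/18
  weight(Y=1) = 7/36
Total weight = 1/18 + 7/36 = 1/4
P(Y=0 | obs) = 1/18 / 1/4 = 2/9
P(Y=1 | obs) = 7/36 / 1/4 = 7/9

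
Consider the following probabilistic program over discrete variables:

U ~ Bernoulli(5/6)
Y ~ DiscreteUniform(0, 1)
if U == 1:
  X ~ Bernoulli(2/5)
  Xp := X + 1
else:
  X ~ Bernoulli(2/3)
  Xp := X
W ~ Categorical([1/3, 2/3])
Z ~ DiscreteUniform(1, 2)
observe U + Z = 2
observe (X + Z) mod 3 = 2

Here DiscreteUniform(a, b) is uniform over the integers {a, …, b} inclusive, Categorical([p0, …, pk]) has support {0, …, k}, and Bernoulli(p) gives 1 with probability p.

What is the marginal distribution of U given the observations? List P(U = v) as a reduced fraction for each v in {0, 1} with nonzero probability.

P(U=0) = 1/7, P(U=1) = 6/7

Enumerate traces; 8 have nonzero weight after conditioning:
  (U=0, Y=0, X=0, W=0, Z=2) weight 1/216
  (U=0, Y=0, X=0, W=1, Z=2) weight 1/108
  (U=0, Y=1, X=0, W=0, Z=2) weight 1/216
  (U=0, Y=1, X=0, W=1, Z=2) weight 1/108
  (U=1, Y=0, X=1, W=0, Z=1) weight 1/36
  (U=1, Y=0, X=1, W=1, Z=1) weight 1/18
  (U=1, Y=1, X=1, W=0, Z=1) weight 1/36
  (U=1, Y=1, X=1, W=1, Z=1) weight 1/18
Group by U:
  weight(U=0) = 1/36
  weight(U=1) = 1/6
Total weight = 1/36 + 1/6 = 7/36
P(U=0 | obs) = 1/36 / 7/36 = 1/7
P(U=1 | obs) = 1/6 / 7/36 = 6/7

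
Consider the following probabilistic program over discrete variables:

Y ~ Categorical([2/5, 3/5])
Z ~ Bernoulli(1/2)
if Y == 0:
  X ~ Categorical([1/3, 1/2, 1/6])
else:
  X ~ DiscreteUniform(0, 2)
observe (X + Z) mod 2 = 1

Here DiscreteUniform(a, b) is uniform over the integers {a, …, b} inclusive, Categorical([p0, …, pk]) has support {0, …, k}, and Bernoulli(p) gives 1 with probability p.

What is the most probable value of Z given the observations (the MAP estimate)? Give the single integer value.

Enumerate traces; 6 have nonzero weight after conditioning:
  (Y=0, Z=0, X=1) weight 1/10
  (Y=0, Z=1, X=0) weight 1/15
  (Y=0, Z=1, X=2) weight 1/30
  (Y=1, Z=0, X=1) weight 1/10
  (Y=1, Z=1, X=0) weight 1/10
  (Y=1, Z=1, X=2) weight 1/10
Group by Z:
  weight(Z=0) = 1/5
  weight(Z=1) = 3/10
Total weight = 1/5 + 3/10 = 1/2
P(Z=0 | obs) = 1/5 / 1/2 = 2/5
P(Z=1 | obs) = 3/10 / 1/2 = 3/5
argmax = 1

argmax_v P(Z = v | obs) = 1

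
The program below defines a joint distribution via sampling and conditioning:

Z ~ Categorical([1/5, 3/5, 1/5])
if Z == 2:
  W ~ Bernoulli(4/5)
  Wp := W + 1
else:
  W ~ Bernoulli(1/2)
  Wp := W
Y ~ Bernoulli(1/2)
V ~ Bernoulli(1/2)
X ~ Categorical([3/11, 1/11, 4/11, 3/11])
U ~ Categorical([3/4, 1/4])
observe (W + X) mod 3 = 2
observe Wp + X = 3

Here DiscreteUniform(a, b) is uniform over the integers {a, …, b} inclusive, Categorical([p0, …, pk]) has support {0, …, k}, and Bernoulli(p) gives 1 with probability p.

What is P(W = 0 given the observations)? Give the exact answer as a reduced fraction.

Enumerate traces; 16 have nonzero weight after conditioning:
  (Z=2, W=0, Y=0, V=0, X=2, U=0) weight 3/1100
  (Z=2, W=0, Y=0, V=0, X=2, U=1) weight 1/1100
  (Z=2, W=0, Y=0, V=1, X=2, U=0) weight 3/1100
  (Z=2, W=0, Y=0, V=1, X=2, U=1) weight 1/1100
  (Z=2, W=0, Y=1, V=0, X=2, U=0) weight 3/1100
  (Z=2, W=0, Y=1, V=0, X=2, U=1) weight 1/1100
  (Z=2, W=0, Y=1, V=1, X=2, U=0) weight 3/1100
  (Z=2, W=0, Y=1, V=1, X=2, U=1) weight 1/1100
  (Z=2, W=1, Y=0, V=0, X=1, U=0) weight 3/1100
  … 7 more
Group by W:
  weight(W=0) = 4/275
  weight(W=1) = 4/275
Total weight = 4/275 + 4/275 = 8/275
P(W=0 | obs) = 4/275 / 8/275 = 1/2
P(W=1 | obs) = 4/275 / 8/275 = 1/2

P(W = 0 | obs) = 1/2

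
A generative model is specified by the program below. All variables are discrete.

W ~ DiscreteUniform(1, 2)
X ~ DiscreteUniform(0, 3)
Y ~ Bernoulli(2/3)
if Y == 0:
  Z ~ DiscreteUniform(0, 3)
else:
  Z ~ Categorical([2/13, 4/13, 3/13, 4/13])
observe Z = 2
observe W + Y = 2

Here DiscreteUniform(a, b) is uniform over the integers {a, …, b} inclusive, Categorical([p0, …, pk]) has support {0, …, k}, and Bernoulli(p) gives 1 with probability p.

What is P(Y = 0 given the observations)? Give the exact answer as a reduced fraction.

Enumerate traces; 8 have nonzero weight after conditioning:
  (W=1, X=0, Y=1, Z=2) weight 1/52
  (W=1, X=1, Y=1, Z=2) weight 1/52
  (W=1, X=2, Y=1, Z=2) weight 1/52
  (W=1, X=3, Y=1, Z=2) weight 1/52
  (W=2, X=0, Y=0, Z=2) weight 1/96
  (W=2, X=1, Y=0, Z=2) weight 1/96
  (W=2, X=2, Y=0, Z=2) weight 1/96
  (W=2, X=3, Y=0, Z=2) weight 1/96
Group by Y:
  weight(Y=0) = 1/24
  weight(Y=1) = 1/13
Total weight = 1/24 + 1/13 = 37/312
P(Y=0 | obs) = 1/24 / 37/312 = 13/37
P(Y=1 | obs) = 1/13 / 37/312 = 24/37

P(Y = 0 | obs) = 13/37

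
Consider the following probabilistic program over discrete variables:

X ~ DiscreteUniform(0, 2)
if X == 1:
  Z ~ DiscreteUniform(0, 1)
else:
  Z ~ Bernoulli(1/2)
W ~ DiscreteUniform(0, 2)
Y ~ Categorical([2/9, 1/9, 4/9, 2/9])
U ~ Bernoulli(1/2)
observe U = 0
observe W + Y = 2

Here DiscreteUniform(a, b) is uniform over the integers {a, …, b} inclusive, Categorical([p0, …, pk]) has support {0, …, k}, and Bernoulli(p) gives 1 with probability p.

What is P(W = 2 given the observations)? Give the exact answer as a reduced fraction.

Enumerate traces; 18 have nonzero weight after conditioning:
  (X=0, Z=0, W=0, Y=2, U=0) weight 1/81
  (X=0, Z=0, W=1, Y=1, U=0) weight 1/324
  (X=0, Z=0, W=2, Y=0, U=0) weight 1/162
  (X=0, Z=1, W=0, Y=2, U=0) weight 1/81
  (X=0, Z=1, W=1, Y=1, U=0) weight 1/324
  (X=0, Z=1, W=2, Y=0, U=0) weight 1/162
  (X=1, Z=0, W=0, Y=2, U=0) weight 1/81
  (X=1, Z=0, W=1, Y=1, U=0) weight 1/324
  … 10 more
Group by W:
  weight(W=0) = 2/27
  weight(W=1) = 1/54
  weight(W=2) = 1/27
Total weight = 2/27 + 1/54 + 1/27 = 7/54
P(W=0 | obs) = 2/27 / 7/54 = 4/7
P(W=1 | obs) = 1/54 / 7/54 = 1/7
P(W=2 | obs) = 1/27 / 7/54 = 2/7

P(W = 2 | obs) = 2/7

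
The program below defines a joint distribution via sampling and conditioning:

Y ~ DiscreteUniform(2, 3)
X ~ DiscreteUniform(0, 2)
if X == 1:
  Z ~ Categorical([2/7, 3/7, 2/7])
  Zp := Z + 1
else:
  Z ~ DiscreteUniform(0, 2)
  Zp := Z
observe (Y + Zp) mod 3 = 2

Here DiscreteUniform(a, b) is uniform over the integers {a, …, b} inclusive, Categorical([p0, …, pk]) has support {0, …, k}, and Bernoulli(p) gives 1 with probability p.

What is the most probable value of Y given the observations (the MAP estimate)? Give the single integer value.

argmax_v P(Y = v | obs) = 3

Enumerate traces; 6 have nonzero weight after conditioning:
  (Y=2, X=0, Z=0) weight 1/18
  (Y=2, X=1, Z=2) weight 1/21
  (Y=2, X=2, Z=0) weight 1/18
  (Y=3, X=0, Z=2) weight 1/18
  (Y=3, X=1, Z=1) weight 1/14
  (Y=3, X=2, Z=2) weight 1/18
Group by Y:
  weight(Y=2) = 10/63
  weight(Y=3) = 23/126
Total weight = 10/63 + 23/126 = 43/126
P(Y=2 | obs) = 10/63 / 43/126 = 20/43
P(Y=3 | obs) = 23/126 / 43/126 = 23/43
argmax = 3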